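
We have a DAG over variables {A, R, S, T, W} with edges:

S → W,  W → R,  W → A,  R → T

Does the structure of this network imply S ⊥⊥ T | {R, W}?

Yes

Only one path connects S and T:
Path 1: S → W → R → T
  W is a chain here and W is conditioned on, so the path is blocked at W.
Since every path is blocked, d-separation holds.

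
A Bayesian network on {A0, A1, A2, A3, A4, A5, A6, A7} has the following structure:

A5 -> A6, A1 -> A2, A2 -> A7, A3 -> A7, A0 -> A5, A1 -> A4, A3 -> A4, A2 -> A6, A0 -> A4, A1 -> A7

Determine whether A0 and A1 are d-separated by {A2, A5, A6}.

Yes

6 paths connect A0 and A1; each must be blocked for d-separation to hold:
Path 1: A0 → A5 → A6 ← A2 ← A1
  A5 is a chain here and A5 is conditioned on, so the path is blocked at A5.
Path 2: A0 → A5 → A6 ← A2 → A7 ← A3 → A4 ← A1
  A5 is a chain here and A5 is conditioned on, so the path is blocked at A5.
Path 3: A0 → A5 → A6 ← A2 → A7 ← A1
  A5 is a chain here and A5 is conditioned on, so the path is blocked at A5.
Path 4: A0 → A4 ← A3 → A7 ← A2 ← A1
  A4 is a collider here and neither A4 nor any of its descendants is conditioned on, so the collider stays closed — the path is blocked at A4.
Path 5: A0 → A4 ← A3 → A7 ← A1
  A4 is a collider here and neither A4 nor any of its descendants is conditioned on, so the collider stays closed — the path is blocked at A4.
Path 6: A0 → A4 ← A1
  A4 is a collider here and neither A4 nor any of its descendants is conditioned on, so the collider stays closed — the path is blocked at A4.
Every path is blocked, so A0 and A1 are d-separated given {A2, A5, A6}.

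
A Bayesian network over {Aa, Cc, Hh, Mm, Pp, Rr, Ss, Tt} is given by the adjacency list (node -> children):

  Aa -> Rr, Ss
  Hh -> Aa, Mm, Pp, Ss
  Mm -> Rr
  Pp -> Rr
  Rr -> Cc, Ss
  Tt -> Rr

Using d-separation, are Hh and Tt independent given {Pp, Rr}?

6 paths connect Hh and Tt; each must be blocked for d-separation to hold:
Path 1: Hh → Pp → Rr ← Tt
  Pp is a chain here and Pp is conditioned on, so the path is blocked at Pp.
Path 2: Hh → Aa → Rr ← Tt
  Aa is a chain and Aa is not conditioned on; Rr is a collider and Rr is conditioned on, which opens it — no node blocks this path, so it is active.
Path 3: Hh → Aa → Ss ← Rr ← Tt
  Ss is a collider here and neither Ss nor any of its descendants is conditioned on, so the collider stays closed — the path is blocked at Ss.
Path 4: Hh → Mm → Rr ← Tt
  Mm is a chain and Mm is not conditioned on; Rr is a collider and Rr is conditioned on, which opens it — no node blocks this path, so it is active.
Path 5: Hh → Ss ← Aa → Rr ← Tt
  Ss is a collider here and neither Ss nor any of its descendants is conditioned on, so the collider stays closed — the path is blocked at Ss.
Path 6: Hh → Ss ← Rr ← Tt
  Ss is a collider here and neither Ss nor any of its descendants is conditioned on, so the collider stays closed — the path is blocked at Ss.
Because an active path exists, Hh and Tt are not d-separated.

No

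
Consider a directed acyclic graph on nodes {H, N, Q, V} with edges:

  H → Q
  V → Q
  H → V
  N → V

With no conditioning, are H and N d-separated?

We examine all 2 paths between H and N:
Path 1: H → Q ← V ← N
  Q is a collider here and neither Q nor any of its descendants is conditioned on, so the collider stays closed — the path is blocked at Q.
Path 2: H → V ← N
  V is a collider here and neither V nor any of its descendants is conditioned on, so the collider stays closed — the path is blocked at V.
All paths are blocked; H ⊥ N | ∅ holds.

Yes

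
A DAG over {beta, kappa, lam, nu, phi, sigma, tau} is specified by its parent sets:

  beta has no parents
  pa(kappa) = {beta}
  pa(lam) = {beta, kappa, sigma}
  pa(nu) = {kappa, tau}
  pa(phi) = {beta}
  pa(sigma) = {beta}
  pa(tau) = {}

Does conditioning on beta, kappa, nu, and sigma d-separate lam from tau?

We examine all 3 paths between lam and tau:
Path 1: lam ← beta → kappa → nu ← tau
  beta is a fork here and beta is conditioned on, so the path is blocked at beta.
Path 2: lam ← sigma ← beta → kappa → nu ← tau
  sigma is a chain here and sigma is conditioned on, so the path is blocked at sigma.
Path 3: lam ← kappa → nu ← tau
  kappa is a fork here and kappa is conditioned on, so the path is blocked at kappa.
All paths are blocked; lam ⊥ tau | {beta, kappa, nu, sigma} holds.

Yes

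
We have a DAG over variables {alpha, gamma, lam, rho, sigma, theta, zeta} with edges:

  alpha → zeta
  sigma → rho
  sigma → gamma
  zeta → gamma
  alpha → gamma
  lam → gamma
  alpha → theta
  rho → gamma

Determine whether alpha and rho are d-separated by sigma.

Enumerating the 4 paths from alpha to rho and testing each for blocking by {sigma}:
Path 1: alpha → gamma ← rho
  gamma is a collider here and neither gamma nor any of its descendants is conditioned on, so the collider stays closed — the path is blocked at gamma.
Path 2: alpha → gamma ← sigma → rho
  gamma is a collider here and neither gamma nor any of its descendants is conditioned on, so the collider stays closed — the path is blocked at gamma.
Path 3: alpha → zeta → gamma ← rho
  gamma is a collider here and neither gamma nor any of its descendants is conditioned on, so the collider stays closed — the path is blocked at gamma.
Path 4: alpha → zeta → gamma ← sigma → rho
  gamma is a collider here and neither gamma nor any of its descendants is conditioned on, so the collider stays closed — the path is blocked at gamma.
All paths are blocked; alpha ⊥ rho | {sigma} holds.

Yes — alpha and rho are d-separated given {sigma}.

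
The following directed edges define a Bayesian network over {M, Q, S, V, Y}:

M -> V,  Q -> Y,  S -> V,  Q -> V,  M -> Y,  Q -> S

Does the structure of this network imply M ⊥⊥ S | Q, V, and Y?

We examine all 4 paths between M and S:
  1. M → V ← Q → S — V:collider[open]; Q:fork[blocks] ⇒ blocked
  2. M → V ← S — V:collider[open] ⇒ active
  3. M → Y ← Q → V ← S — Y:collider[open]; Q:fork[blocks]; V:collider[open] ⇒ blocked
  4. M → Y ← Q → S — Y:collider[open]; Q:fork[blocks] ⇒ blocked
Because an active path exists, M and S are not d-separated.

No — M and S are not d-separated given {Q, V, Y}.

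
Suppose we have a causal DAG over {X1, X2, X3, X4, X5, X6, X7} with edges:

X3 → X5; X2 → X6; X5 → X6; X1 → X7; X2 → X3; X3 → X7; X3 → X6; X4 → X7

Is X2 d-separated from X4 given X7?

No

There are 3 undirected paths between X2 and X4; checking each against the conditioning set {X7}:
  1. X2 → X6 ← X3 → X7 ← X4 — X6:collider[blocks]; X3:fork[open]; X7:collider[open] ⇒ blocked
  2. X2 → X6 ← X5 ← X3 → X7 ← X4 — X6:collider[blocks]; X5:chain[open]; X3:fork[open]; X7:collider[open] ⇒ blocked
  3. X2 → X3 → X7 ← X4 — X3:chain[open]; X7:collider[open] ⇒ active
At least one path is unblocked, so d-separation fails.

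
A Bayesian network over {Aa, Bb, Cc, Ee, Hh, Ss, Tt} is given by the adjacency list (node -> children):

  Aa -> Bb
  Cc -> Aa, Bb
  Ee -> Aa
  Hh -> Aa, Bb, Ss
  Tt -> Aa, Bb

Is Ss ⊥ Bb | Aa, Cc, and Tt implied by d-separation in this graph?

There are 4 undirected paths between Ss and Bb; checking each against the conditioning set {Aa, Cc, Tt}:
  1. Ss ← Hh → Aa ← Cc → Bb — Hh:fork[open]; Aa:collider[open]; Cc:fork[blocks] ⇒ blocked
  2. Ss ← Hh → Aa ← Tt → Bb — Hh:fork[open]; Aa:collider[open]; Tt:fork[blocks] ⇒ blocked
  3. Ss ← Hh → Aa → Bb — Hh:fork[open]; Aa:chain[blocks] ⇒ blocked
  4. Ss ← Hh → Bb — Hh:fork[open] ⇒ active
At least one path is unblocked, so d-separation fails.

No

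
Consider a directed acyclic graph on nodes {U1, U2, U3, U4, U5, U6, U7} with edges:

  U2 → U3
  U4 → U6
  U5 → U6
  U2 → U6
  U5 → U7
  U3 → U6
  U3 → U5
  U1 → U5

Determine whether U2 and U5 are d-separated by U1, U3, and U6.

No

There are 4 undirected paths between U2 and U5; checking each against the conditioning set {U1, U3, U6}:
Path 1: U2 → U6 ← U5
  U6 is a collider and U6 is conditioned on, which opens it — no node blocks this path, so it is active.
Path 2: U2 → U6 ← U3 → U5
  U3 is a fork here and U3 is conditioned on, so the path is blocked at U3.
Path 3: U2 → U3 → U5
  U3 is a chain here and U3 is conditioned on, so the path is blocked at U3.
Path 4: U2 → U3 → U6 ← U5
  U3 is a chain here and U3 is conditioned on, so the path is blocked at U3.
Since the path U2 → U6 ← U5 is active, U2 and U5 are not d-separated given {U1, U3, U6}.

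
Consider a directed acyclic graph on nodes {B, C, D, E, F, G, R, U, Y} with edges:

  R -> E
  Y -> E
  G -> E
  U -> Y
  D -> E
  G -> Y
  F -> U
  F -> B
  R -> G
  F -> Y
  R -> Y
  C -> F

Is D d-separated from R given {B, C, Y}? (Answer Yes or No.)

Yes — D and R are d-separated given {B, C, Y}.

We examine all 5 paths between D and R:
Path 1: D → E ← Y ← R
  E is a collider here and neither E nor any of its descendants is conditioned on, so the collider stays closed — the path is blocked at E.
Path 2: D → E ← Y ← G ← R
  E is a collider here and neither E nor any of its descendants is conditioned on, so the collider stays closed — the path is blocked at E.
Path 3: D → E ← R
  E is a collider here and neither E nor any of its descendants is conditioned on, so the collider stays closed — the path is blocked at E.
Path 4: D → E ← G → Y ← R
  E is a collider here and neither E nor any of its descendants is conditioned on, so the collider stays closed — the path is blocked at E.
Path 5: D → E ← G ← R
  E is a collider here and neither E nor any of its descendants is conditioned on, so the collider stays closed — the path is blocked at E.
All paths are blocked; D ⊥ R | {B, C, Y} holds.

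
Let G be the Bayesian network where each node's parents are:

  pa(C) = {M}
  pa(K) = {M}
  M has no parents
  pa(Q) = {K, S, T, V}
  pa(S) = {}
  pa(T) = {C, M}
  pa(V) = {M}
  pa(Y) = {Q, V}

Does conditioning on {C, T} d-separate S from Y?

Enumerating the 5 paths from S to Y and testing each for blocking by {C, T}:
Path 1: S → Q → Y
  Q is a chain and Q is not conditioned on — no node blocks this path, so it is active.
Path 2: S → Q ← T ← M → V → Y
  Q is a collider here and neither Q nor any of its descendants is conditioned on, so the collider stays closed — the path is blocked at Q.
Path 3: S → Q ← T ← C ← M → V → Y
  Q is a collider here and neither Q nor any of its descendants is conditioned on, so the collider stays closed — the path is blocked at Q.
Path 4: S → Q ← K ← M → V → Y
  Q is a collider here and neither Q nor any of its descendants is conditioned on, so the collider stays closed — the path is blocked at Q.
Path 5: S → Q ← V → Y
  Q is a collider here and neither Q nor any of its descendants is conditioned on, so the collider stays closed — the path is blocked at Q.
At least one path is unblocked, so d-separation fails.

No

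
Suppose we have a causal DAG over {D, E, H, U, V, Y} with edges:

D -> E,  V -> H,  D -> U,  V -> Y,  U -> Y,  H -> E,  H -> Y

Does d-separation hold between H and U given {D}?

There are 3 undirected paths between H and U; checking each against the conditioning set {D}:
Path 1: H ← V → Y ← U
  Y is a collider here and neither Y nor any of its descendants is conditioned on, so the collider stays closed — the path is blocked at Y.
Path 2: H → Y ← U
  Y is a collider here and neither Y nor any of its descendants is conditioned on, so the collider stays closed — the path is blocked at Y.
Path 3: H → E ← D → U
  E is a collider here and neither E nor any of its descendants is conditioned on, so the collider stays closed — the path is blocked at E.
All paths are blocked; H ⊥ U | {D} holds.

Yes — H and U are d-separated given {D}.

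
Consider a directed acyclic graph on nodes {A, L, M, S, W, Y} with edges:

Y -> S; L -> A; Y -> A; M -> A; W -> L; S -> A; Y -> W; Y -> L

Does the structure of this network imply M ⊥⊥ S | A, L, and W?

We examine all 4 paths between M and S:
  1. M → A ← L ← W ← Y → S — A:collider[open]; L:chain[blocks]; W:chain[blocks]; Y:fork[open] ⇒ blocked
  2. M → A ← L ← Y → S — A:collider[open]; L:chain[blocks]; Y:fork[open] ⇒ blocked
  3. M → A ← S — A:collider[open] ⇒ active
  4. M → A ← Y → S — A:collider[open]; Y:fork[open] ⇒ active
Because an active path exists, M and S are not d-separated.

No — M and S are not d-separated given {A, L, W}.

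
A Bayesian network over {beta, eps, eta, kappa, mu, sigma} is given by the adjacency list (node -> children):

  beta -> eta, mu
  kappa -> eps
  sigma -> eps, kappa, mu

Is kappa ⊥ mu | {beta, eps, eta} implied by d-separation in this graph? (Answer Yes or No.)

We examine all 2 paths between kappa and mu:
Path 1: kappa ← sigma → mu
  sigma is a fork and sigma is not conditioned on — no node blocks this path, so it is active.
Path 2: kappa → eps ← sigma → mu
  eps is a collider and eps is conditioned on, which opens it; sigma is a fork and sigma is not conditioned on — no node blocks this path, so it is active.
At least one path is unblocked, so d-separation fails.

No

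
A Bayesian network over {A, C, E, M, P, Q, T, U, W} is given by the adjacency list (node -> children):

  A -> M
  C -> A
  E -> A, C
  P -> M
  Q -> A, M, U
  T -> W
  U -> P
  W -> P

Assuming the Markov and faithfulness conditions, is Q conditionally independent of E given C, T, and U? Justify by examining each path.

We examine all 6 paths between Q and E:
Path 1: Q → M ← A ← C ← E
  M is a collider here and neither M nor any of its descendants is conditioned on, so the collider stays closed — the path is blocked at M.
Path 2: Q → M ← A ← E
  M is a collider here and neither M nor any of its descendants is conditioned on, so the collider stays closed — the path is blocked at M.
Path 3: Q → A ← C ← E
  A is a collider here and neither A nor any of its descendants is conditioned on, so the collider stays closed — the path is blocked at A.
Path 4: Q → A ← E
  A is a collider here and neither A nor any of its descendants is conditioned on, so the collider stays closed — the path is blocked at A.
Path 5: Q → U → P → M ← A ← C ← E
  U is a chain here and U is conditioned on, so the path is blocked at U.
Path 6: Q → U → P → M ← A ← E
  U is a chain here and U is conditioned on, so the path is blocked at U.
All paths are blocked; Q ⊥ E | {C, T, U} holds.

Yes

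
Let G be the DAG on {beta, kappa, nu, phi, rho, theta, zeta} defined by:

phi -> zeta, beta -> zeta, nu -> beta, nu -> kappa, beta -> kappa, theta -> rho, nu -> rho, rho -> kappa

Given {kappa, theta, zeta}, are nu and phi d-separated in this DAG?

3 paths connect nu and phi; each must be blocked for d-separation to hold:
Path 1: nu → rho → kappa ← beta → zeta ← phi
  rho is a chain and rho is not conditioned on; kappa is a collider and kappa is conditioned on, which opens it; beta is a fork and beta is not conditioned on; zeta is a collider and zeta is conditioned on, which opens it — no node blocks this path, so it is active.
Path 2: nu → kappa ← beta → zeta ← phi
  kappa is a collider and kappa is conditioned on, which opens it; beta is a fork and beta is not conditioned on; zeta is a collider and zeta is conditioned on, which opens it — no node blocks this path, so it is active.
Path 3: nu → beta → zeta ← phi
  beta is a chain and beta is not conditioned on; zeta is a collider and zeta is conditioned on, which opens it — no node blocks this path, so it is active.
At least one path is unblocked, so d-separation fails.

No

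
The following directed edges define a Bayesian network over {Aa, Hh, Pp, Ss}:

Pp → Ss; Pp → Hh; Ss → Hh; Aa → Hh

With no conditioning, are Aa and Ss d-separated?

2 paths connect Aa and Ss; each must be blocked for d-separation to hold:
Path 1: Aa → Hh ← Ss
  Hh is a collider here and neither Hh nor any of its descendants is conditioned on, so the collider stays closed — the path is blocked at Hh.
Path 2: Aa → Hh ← Pp → Ss
  Hh is a collider here and neither Hh nor any of its descendants is conditioned on, so the collider stays closed — the path is blocked at Hh.
All paths are blocked; Aa ⊥ Ss | ∅ holds.

Yes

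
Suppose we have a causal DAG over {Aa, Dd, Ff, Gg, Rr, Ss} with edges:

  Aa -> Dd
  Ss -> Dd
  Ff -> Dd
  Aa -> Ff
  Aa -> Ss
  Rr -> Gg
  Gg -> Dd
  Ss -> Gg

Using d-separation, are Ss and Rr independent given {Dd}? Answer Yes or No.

No

Enumerating the 4 paths from Ss to Rr and testing each for blocking by {Dd}:
Path 1: Ss → Dd ← Gg ← Rr
  Dd is a collider and Dd is conditioned on, which opens it; Gg is a chain and Gg is not conditioned on — no node blocks this path, so it is active.
Path 2: Ss → Gg ← Rr
  Gg is a collider and its descendant Dd is conditioned on, which opens it — no node blocks this path, so it is active.
Path 3: Ss ← Aa → Dd ← Gg ← Rr
  Aa is a fork and Aa is not conditioned on; Dd is a collider and Dd is conditioned on, which opens it; Gg is a chain and Gg is not conditioned on — no node blocks this path, so it is active.
Path 4: Ss ← Aa → Ff → Dd ← Gg ← Rr
  Aa is a fork and Aa is not conditioned on; Ff is a chain and Ff is not conditioned on; Dd is a collider and Dd is conditioned on, which opens it; Gg is a chain and Gg is not conditioned on — no node blocks this path, so it is active.
At least one path is unblocked, so d-separation fails.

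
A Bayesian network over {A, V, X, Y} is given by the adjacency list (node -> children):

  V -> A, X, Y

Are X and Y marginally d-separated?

The only undirected path from X to Y is:
Path 1: X ← V → Y
  V is a fork and V is not conditioned on — no node blocks this path, so it is active.
At least one path is unblocked, so d-separation fails.

No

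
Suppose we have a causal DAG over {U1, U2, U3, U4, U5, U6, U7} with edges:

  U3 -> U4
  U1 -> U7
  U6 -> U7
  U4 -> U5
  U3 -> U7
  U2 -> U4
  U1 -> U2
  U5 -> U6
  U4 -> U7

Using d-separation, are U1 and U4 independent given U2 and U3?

Yes

Enumerating the 4 paths from U1 to U4 and testing each for blocking by {U2, U3}:
Path 1: U1 → U7 ← U4
  U7 is a collider here and neither U7 nor any of its descendants is conditioned on, so the collider stays closed — the path is blocked at U7.
Path 2: U1 → U7 ← U6 ← U5 ← U4
  U7 is a collider here and neither U7 nor any of its descendants is conditioned on, so the collider stays closed — the path is blocked at U7.
Path 3: U1 → U7 ← U3 → U4
  U7 is a collider here and neither U7 nor any of its descendants is conditioned on, so the collider stays closed — the path is blocked at U7.
Path 4: U1 → U2 → U4
  U2 is a chain here and U2 is conditioned on, so the path is blocked at U2.
Since every path is blocked, d-separation holds.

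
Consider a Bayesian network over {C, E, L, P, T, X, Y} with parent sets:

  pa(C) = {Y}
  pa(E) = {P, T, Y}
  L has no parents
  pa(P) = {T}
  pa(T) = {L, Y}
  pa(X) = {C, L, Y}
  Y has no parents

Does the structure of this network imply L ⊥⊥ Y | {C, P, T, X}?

Enumerating the 5 paths from L to Y and testing each for blocking by {C, P, T, X}:
Path 1: L → T → P → E ← Y
  T is a chain here and T is conditioned on, so the path is blocked at T.
Path 2: L → T ← Y
  T is a collider and T is conditioned on, which opens it — no node blocks this path, so it is active.
Path 3: L → T → E ← Y
  T is a chain here and T is conditioned on, so the path is blocked at T.
Path 4: L → X ← Y
  X is a collider and X is conditioned on, which opens it — no node blocks this path, so it is active.
Path 5: L → X ← C ← Y
  C is a chain here and C is conditioned on, so the path is blocked at C.
Since the path L → T ← Y is active, L and Y are not d-separated given {C, P, T, X}.

No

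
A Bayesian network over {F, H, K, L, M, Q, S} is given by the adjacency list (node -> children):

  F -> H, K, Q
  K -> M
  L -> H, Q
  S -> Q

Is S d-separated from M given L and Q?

Enumerating the 2 paths from S to M and testing each for blocking by {L, Q}:
Path 1: S → Q ← L → H ← F → K → M
  L is a fork here and L is conditioned on, so the path is blocked at L.
Path 2: S → Q ← F → K → M
  Q is a collider and Q is conditioned on, which opens it; F is a fork and F is not conditioned on; K is a chain and K is not conditioned on — no node blocks this path, so it is active.
At least one path is unblocked, so d-separation fails.

No — S and M are not d-separated given {L, Q}.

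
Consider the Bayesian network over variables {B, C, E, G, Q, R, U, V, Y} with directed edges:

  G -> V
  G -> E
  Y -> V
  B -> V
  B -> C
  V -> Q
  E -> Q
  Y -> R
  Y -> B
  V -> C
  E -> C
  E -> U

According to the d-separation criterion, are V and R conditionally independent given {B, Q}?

No

5 paths connect V and R; each must be blocked for d-separation to hold:
Path 1: V ← G → E → C ← B ← Y → R
  C is a collider here and neither C nor any of its descendants is conditioned on, so the collider stays closed — the path is blocked at C.
Path 2: V ← Y → R
  Y is a fork and Y is not conditioned on — no node blocks this path, so it is active.
Path 3: V → C ← B ← Y → R
  C is a collider here and neither C nor any of its descendants is conditioned on, so the collider stays closed — the path is blocked at C.
Path 4: V ← B ← Y → R
  B is a chain here and B is conditioned on, so the path is blocked at B.
Path 5: V → Q ← E → C ← B ← Y → R
  C is a collider here and neither C nor any of its descendants is conditioned on, so the collider stays closed — the path is blocked at C.
Since the path V ← Y → R is active, V and R are not d-separated given {B, Q}.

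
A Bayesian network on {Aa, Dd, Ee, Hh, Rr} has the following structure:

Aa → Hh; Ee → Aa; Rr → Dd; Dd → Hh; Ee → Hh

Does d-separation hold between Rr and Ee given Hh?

No

2 paths connect Rr and Ee; each must be blocked for d-separation to hold:
Path 1: Rr → Dd → Hh ← Ee
  Dd is a chain and Dd is not conditioned on; Hh is a collider and Hh is conditioned on, which opens it — no node blocks this path, so it is active.
Path 2: Rr → Dd → Hh ← Aa ← Ee
  Dd is a chain and Dd is not conditioned on; Hh is a collider and Hh is conditioned on, which opens it; Aa is a chain and Aa is not conditioned on — no node blocks this path, so it is active.
Because an active path exists, Rr and Ee are not d-separated.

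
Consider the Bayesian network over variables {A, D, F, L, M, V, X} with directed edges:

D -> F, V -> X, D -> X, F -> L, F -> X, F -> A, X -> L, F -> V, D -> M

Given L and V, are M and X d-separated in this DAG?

No

There are 4 undirected paths between M and X; checking each against the conditioning set {L, V}:
  1. M ← D → F → X — D:fork[open]; F:chain[open] ⇒ active
  2. M ← D → F → V → X — D:fork[open]; F:chain[open]; V:chain[blocks] ⇒ blocked
  3. M ← D → F → L ← X — D:fork[open]; F:chain[open]; L:collider[open] ⇒ active
  4. M ← D → X — D:fork[open] ⇒ active
Because an active path exists, M and X are not d-separated.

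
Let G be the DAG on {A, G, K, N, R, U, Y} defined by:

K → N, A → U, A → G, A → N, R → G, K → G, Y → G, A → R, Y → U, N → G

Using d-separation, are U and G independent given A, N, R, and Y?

5 paths connect U and G; each must be blocked for d-separation to hold:
Path 1: U ← Y → G
  Y is a fork here and Y is conditioned on, so the path is blocked at Y.
Path 2: U ← A → G
  A is a fork here and A is conditioned on, so the path is blocked at A.
Path 3: U ← A → R → G
  A is a fork here and A is conditioned on, so the path is blocked at A.
Path 4: U ← A → N → G
  A is a fork here and A is conditioned on, so the path is blocked at A.
Path 5: U ← A → N ← K → G
  A is a fork here and A is conditioned on, so the path is blocked at A.
Since every path is blocked, d-separation holds.

Yes — U and G are d-separated given {A, N, R, Y}.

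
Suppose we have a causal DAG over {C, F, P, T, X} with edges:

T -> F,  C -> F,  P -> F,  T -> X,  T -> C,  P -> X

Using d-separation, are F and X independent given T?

No

Enumerating the 3 paths from F to X and testing each for blocking by {T}:
Path 1: F ← T → X
  T is a fork here and T is conditioned on, so the path is blocked at T.
Path 2: F ← P → X
  P is a fork and P is not conditioned on — no node blocks this path, so it is active.
Path 3: F ← C ← T → X
  T is a fork here and T is conditioned on, so the path is blocked at T.
At least one path is unblocked, so d-separation fails.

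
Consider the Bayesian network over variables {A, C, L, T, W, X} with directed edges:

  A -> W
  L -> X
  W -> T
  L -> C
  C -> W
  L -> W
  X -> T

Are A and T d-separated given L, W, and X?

Yes

Enumerating the 3 paths from A to T and testing each for blocking by {L, W, X}:
Path 1: A → W ← L → X → T
  L is a fork here and L is conditioned on, so the path is blocked at L.
Path 2: A → W → T
  W is a chain here and W is conditioned on, so the path is blocked at W.
Path 3: A → W ← C ← L → X → T
  L is a fork here and L is conditioned on, so the path is blocked at L.
Since every path is blocked, d-separation holds.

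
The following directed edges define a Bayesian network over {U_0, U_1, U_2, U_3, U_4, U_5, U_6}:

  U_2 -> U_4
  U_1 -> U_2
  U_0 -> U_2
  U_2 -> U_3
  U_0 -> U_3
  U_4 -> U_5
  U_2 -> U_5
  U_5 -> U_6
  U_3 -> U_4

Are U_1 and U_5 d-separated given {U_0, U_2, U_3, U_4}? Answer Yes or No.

Yes

4 paths connect U_1 and U_5; each must be blocked for d-separation to hold:
Path 1: U_1 → U_2 → U_4 → U_5
  U_2 is a chain here and U_2 is conditioned on, so the path is blocked at U_2.
Path 2: U_1 → U_2 → U_3 → U_4 → U_5
  U_2 is a chain here and U_2 is conditioned on, so the path is blocked at U_2.
Path 3: U_1 → U_2 ← U_0 → U_3 → U_4 → U_5
  U_0 is a fork here and U_0 is conditioned on, so the path is blocked at U_0.
Path 4: U_1 → U_2 → U_5
  U_2 is a chain here and U_2 is conditioned on, so the path is blocked at U_2.
Since every path is blocked, d-separation holds.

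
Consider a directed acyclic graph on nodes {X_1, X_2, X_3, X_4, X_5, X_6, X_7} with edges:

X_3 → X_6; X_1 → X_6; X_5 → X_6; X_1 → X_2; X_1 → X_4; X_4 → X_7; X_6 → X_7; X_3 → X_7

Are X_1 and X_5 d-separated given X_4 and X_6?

There are 3 undirected paths between X_1 and X_5; checking each against the conditioning set {X_4, X_6}:
  1. X_1 → X_4 → X_7 ← X_6 ← X_5 — X_4:chain[blocks]; X_7:collider[blocks]; X_6:chain[blocks] ⇒ blocked
  2. X_1 → X_4 → X_7 ← X_3 → X_6 ← X_5 — X_4:chain[blocks]; X_7:collider[blocks]; X_3:fork[open]; X_6:collider[open] ⇒ blocked
  3. X_1 → X_6 ← X_5 — X_6:collider[open] ⇒ active
Since the path X_1 → X_6 ← X_5 is active, X_1 and X_5 are not d-separated given {X_4, X_6}.

No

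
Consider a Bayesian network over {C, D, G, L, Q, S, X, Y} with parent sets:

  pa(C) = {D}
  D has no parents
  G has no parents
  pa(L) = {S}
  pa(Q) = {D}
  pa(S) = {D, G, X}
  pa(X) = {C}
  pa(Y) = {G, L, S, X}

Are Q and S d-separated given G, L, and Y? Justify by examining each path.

5 paths connect Q and S; each must be blocked for d-separation to hold:
Path 1: Q ← D → S
  D is a fork and D is not conditioned on — no node blocks this path, so it is active.
Path 2: Q ← D → C → X → Y ← L ← S
  L is a chain here and L is conditioned on, so the path is blocked at L.
Path 3: Q ← D → C → X → Y ← S
  D is a fork and D is not conditioned on; C is a chain and C is not conditioned on; X is a chain and X is not conditioned on; Y is a collider and Y is conditioned on, which opens it — no node blocks this path, so it is active.
Path 4: Q ← D → C → X → Y ← G → S
  G is a fork here and G is conditioned on, so the path is blocked at G.
Path 5: Q ← D → C → X → S
  D is a fork and D is not conditioned on; C is a chain and C is not conditioned on; X is a chain and X is not conditioned on — no node blocks this path, so it is active.
Since the path Q ← D → S is active, Q and S are not d-separated given {G, L, Y}.

No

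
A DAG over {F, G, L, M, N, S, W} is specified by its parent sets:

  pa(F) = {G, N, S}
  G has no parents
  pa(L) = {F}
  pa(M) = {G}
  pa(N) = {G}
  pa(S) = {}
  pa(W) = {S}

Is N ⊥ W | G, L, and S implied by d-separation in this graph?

Yes — N and W are d-separated given {G, L, S}.

2 paths connect N and W; each must be blocked for d-separation to hold:
  1. N → F ← S → W — F:collider[open]; S:fork[blocks] ⇒ blocked
  2. N ← G → F ← S → W — G:fork[blocks]; F:collider[open]; S:fork[blocks] ⇒ blocked
Since every path is blocked, d-separation holds.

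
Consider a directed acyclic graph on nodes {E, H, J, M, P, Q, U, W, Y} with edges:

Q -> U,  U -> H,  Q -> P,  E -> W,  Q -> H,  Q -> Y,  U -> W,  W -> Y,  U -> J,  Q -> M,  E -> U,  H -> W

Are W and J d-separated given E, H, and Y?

6 paths connect W and J; each must be blocked for d-separation to hold:
Path 1: W ← U → J
  U is a fork and U is not conditioned on — no node blocks this path, so it is active.
Path 2: W ← E → U → J
  E is a fork here and E is conditioned on, so the path is blocked at E.
Path 3: W ← H ← U → J
  H is a chain here and H is conditioned on, so the path is blocked at H.
Path 4: W ← H ← Q → U → J
  H is a chain here and H is conditioned on, so the path is blocked at H.
Path 5: W → Y ← Q → U → J
  Y is a collider and Y is conditioned on, which opens it; Q is a fork and Q is not conditioned on; U is a chain and U is not conditioned on — no node blocks this path, so it is active.
Path 6: W → Y ← Q → H ← U → J
  Y is a collider and Y is conditioned on, which opens it; Q is a fork and Q is not conditioned on; H is a collider and H is conditioned on, which opens it; U is a fork and U is not conditioned on — no node blocks this path, so it is active.
Because an active path exists, W and J are not d-separated.

No — W and J are not d-separated given {E, H, Y}.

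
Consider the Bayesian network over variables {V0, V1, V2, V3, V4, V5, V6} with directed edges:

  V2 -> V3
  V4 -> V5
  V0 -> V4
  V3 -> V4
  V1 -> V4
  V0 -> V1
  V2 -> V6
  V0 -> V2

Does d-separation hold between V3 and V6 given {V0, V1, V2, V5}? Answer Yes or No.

Yes

We examine all 3 paths between V3 and V6:
Path 1: V3 → V4 ← V0 → V2 → V6
  V0 is a fork here and V0 is conditioned on, so the path is blocked at V0.
Path 2: V3 → V4 ← V1 ← V0 → V2 → V6
  V1 is a chain here and V1 is conditioned on, so the path is blocked at V1.
Path 3: V3 ← V2 → V6
  V2 is a fork here and V2 is conditioned on, so the path is blocked at V2.
Since every path is blocked, d-separation holds.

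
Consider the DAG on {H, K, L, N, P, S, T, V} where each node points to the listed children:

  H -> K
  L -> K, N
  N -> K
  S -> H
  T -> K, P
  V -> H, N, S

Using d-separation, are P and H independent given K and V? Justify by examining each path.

There are 5 undirected paths between P and H; checking each against the conditioning set {K, V}:
  1. P ← T → K ← L → N ← V → H — T:fork[open]; K:collider[open]; L:fork[open]; N:collider[open]; V:fork[blocks] ⇒ blocked
  2. P ← T → K ← L → N ← V → S → H — T:fork[open]; K:collider[open]; L:fork[open]; N:collider[open]; V:fork[blocks]; S:chain[open] ⇒ blocked
  3. P ← T → K ← H — T:fork[open]; K:collider[open] ⇒ active
  4. P ← T → K ← N ← V → H — T:fork[open]; K:collider[open]; N:chain[open]; V:fork[blocks] ⇒ blocked
  5. P ← T → K ← N ← V → S → H — T:fork[open]; K:collider[open]; N:chain[open]; V:fork[blocks]; S:chain[open] ⇒ blocked
At least one path is unblocked, so d-separation fails.

No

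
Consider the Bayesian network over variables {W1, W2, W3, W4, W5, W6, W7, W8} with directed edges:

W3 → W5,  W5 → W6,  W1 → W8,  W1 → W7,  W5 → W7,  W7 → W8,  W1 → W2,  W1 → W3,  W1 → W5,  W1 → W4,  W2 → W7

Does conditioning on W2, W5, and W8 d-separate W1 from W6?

Yes

Enumerating the 5 paths from W1 to W6 and testing each for blocking by {W2, W5, W8}:
Path 1: W1 → W5 → W6
  W5 is a chain here and W5 is conditioned on, so the path is blocked at W5.
Path 2: W1 → W7 ← W5 → W6
  W5 is a fork here and W5 is conditioned on, so the path is blocked at W5.
Path 3: W1 → W8 ← W7 ← W5 → W6
  W5 is a fork here and W5 is conditioned on, so the path is blocked at W5.
Path 4: W1 → W3 → W5 → W6
  W5 is a chain here and W5 is conditioned on, so the path is blocked at W5.
Path 5: W1 → W2 → W7 ← W5 → W6
  W2 is a chain here and W2 is conditioned on, so the path is blocked at W2.
Since every path is blocked, d-separation holds.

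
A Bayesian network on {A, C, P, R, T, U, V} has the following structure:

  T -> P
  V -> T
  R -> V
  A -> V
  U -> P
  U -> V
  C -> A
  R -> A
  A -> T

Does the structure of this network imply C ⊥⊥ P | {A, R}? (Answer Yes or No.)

Yes

Enumerating the 6 paths from C to P and testing each for blocking by {A, R}:
Path 1: C → A → T ← V ← U → P
  A is a chain here and A is conditioned on, so the path is blocked at A.
Path 2: C → A → T → P
  A is a chain here and A is conditioned on, so the path is blocked at A.
Path 3: C → A ← R → V ← U → P
  R is a fork here and R is conditioned on, so the path is blocked at R.
Path 4: C → A ← R → V → T → P
  R is a fork here and R is conditioned on, so the path is blocked at R.
Path 5: C → A → V ← U → P
  A is a chain here and A is conditioned on, so the path is blocked at A.
Path 6: C → A → V → T → P
  A is a chain here and A is conditioned on, so the path is blocked at A.
All paths are blocked; C ⊥ P | {A, R} holds.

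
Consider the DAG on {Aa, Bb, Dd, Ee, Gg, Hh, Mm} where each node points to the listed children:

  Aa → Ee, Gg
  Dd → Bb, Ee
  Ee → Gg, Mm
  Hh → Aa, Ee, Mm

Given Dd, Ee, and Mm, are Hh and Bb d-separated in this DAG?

Yes

4 paths connect Hh and Bb; each must be blocked for d-separation to hold:
Path 1: Hh → Aa → Gg ← Ee ← Dd → Bb
  Gg is a collider here and neither Gg nor any of its descendants is conditioned on, so the collider stays closed — the path is blocked at Gg.
Path 2: Hh → Aa → Ee ← Dd → Bb
  Dd is a fork here and Dd is conditioned on, so the path is blocked at Dd.
Path 3: Hh → Ee ← Dd → Bb
  Dd is a fork here and Dd is conditioned on, so the path is blocked at Dd.
Path 4: Hh → Mm ← Ee ← Dd → Bb
  Ee is a chain here and Ee is conditioned on, so the path is blocked at Ee.
All paths are blocked; Hh ⊥ Bb | {Dd, Ee, Mm} holds.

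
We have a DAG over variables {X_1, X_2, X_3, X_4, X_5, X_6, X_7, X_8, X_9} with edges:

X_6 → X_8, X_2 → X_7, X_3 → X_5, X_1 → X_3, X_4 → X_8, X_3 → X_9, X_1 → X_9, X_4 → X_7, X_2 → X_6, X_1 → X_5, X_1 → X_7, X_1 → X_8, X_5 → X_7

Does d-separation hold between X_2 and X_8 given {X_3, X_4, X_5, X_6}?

Yes — X_2 and X_8 are d-separated given {X_3, X_4, X_5, X_6}.

6 paths connect X_2 and X_8; each must be blocked for d-separation to hold:
  1. X_2 → X_7 ← X_5 ← X_3 ← X_1 → X_8 — X_7:collider[blocks]; X_5:chain[blocks]; X_3:chain[blocks]; X_1:fork[open] ⇒ blocked
  2. X_2 → X_7 ← X_5 ← X_3 → X_9 ← X_1 → X_8 — X_7:collider[blocks]; X_5:chain[blocks]; X_3:fork[blocks]; X_9:collider[blocks]; X_1:fork[open] ⇒ blocked
  3. X_2 → X_7 ← X_5 ← X_1 → X_8 — X_7:collider[blocks]; X_5:chain[blocks]; X_1:fork[open] ⇒ blocked
  4. X_2 → X_7 ← X_4 → X_8 — X_7:collider[blocks]; X_4:fork[blocks] ⇒ blocked
  5. X_2 → X_7 ← X_1 → X_8 — X_7:collider[blocks]; X_1:fork[open] ⇒ blocked
  6. X_2 → X_6 → X_8 — X_6:chain[blocks] ⇒ blocked
All paths are blocked; X_2 ⊥ X_8 | {X_3, X_4, X_5, X_6} holds.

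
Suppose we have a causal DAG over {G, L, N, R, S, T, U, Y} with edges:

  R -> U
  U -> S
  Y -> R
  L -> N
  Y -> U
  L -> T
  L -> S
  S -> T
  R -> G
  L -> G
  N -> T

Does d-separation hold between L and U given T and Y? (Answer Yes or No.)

Enumerating the 5 paths from L to U and testing each for blocking by {T, Y}:
Path 1: L → N → T ← S ← U
  N is a chain and N is not conditioned on; T is a collider and T is conditioned on, which opens it; S is a chain and S is not conditioned on — no node blocks this path, so it is active.
Path 2: L → S ← U
  S is a collider and its descendant T is conditioned on, which opens it — no node blocks this path, so it is active.
Path 3: L → G ← R ← Y → U
  G is a collider here and neither G nor any of its descendants is conditioned on, so the collider stays closed — the path is blocked at G.
Path 4: L → G ← R → U
  G is a collider here and neither G nor any of its descendants is conditioned on, so the collider stays closed — the path is blocked at G.
Path 5: L → T ← S ← U
  T is a collider and T is conditioned on, which opens it; S is a chain and S is not conditioned on — no node blocks this path, so it is active.
Since the path L → N → T ← S ← U is active, L and U are not d-separated given {T, Y}.

No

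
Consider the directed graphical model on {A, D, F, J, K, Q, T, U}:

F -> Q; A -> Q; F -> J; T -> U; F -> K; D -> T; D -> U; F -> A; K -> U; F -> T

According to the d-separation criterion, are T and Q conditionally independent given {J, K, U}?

There are 6 undirected paths between T and Q; checking each against the conditioning set {J, K, U}:
  1. T → U ← K ← F → Q — U:collider[open]; K:chain[blocks]; F:fork[open] ⇒ blocked
  2. T → U ← K ← F → A → Q — U:collider[open]; K:chain[blocks]; F:fork[open]; A:chain[open] ⇒ blocked
  3. T ← D → U ← K ← F → Q — D:fork[open]; U:collider[open]; K:chain[blocks]; F:fork[open] ⇒ blocked
  4. T ← D → U ← K ← F → A → Q — D:fork[open]; U:collider[open]; K:chain[blocks]; F:fork[open]; A:chain[open] ⇒ blocked
  5. T ← F → Q — F:fork[open] ⇒ active
  6. T ← F → A → Q — F:fork[open]; A:chain[open] ⇒ active
Since the path T ← F → Q is active, T and Q are not d-separated given {J, K, U}.

No — T and Q are not d-separated given {J, K, U}.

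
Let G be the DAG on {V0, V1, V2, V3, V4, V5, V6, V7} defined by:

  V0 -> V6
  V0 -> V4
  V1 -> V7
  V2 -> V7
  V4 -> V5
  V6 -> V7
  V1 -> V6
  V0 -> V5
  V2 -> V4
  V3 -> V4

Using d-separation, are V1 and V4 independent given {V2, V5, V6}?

Enumerating the 6 paths from V1 to V4 and testing each for blocking by {V2, V5, V6}:
Path 1: V1 → V6 → V7 ← V2 → V4
  V6 is a chain here and V6 is conditioned on, so the path is blocked at V6.
Path 2: V1 → V6 ← V0 → V5 ← V4
  V6 is a collider and V6 is conditioned on, which opens it; V0 is a fork and V0 is not conditioned on; V5 is a collider and V5 is conditioned on, which opens it — no node blocks this path, so it is active.
Path 3: V1 → V6 ← V0 → V4
  V6 is a collider and V6 is conditioned on, which opens it; V0 is a fork and V0 is not conditioned on — no node blocks this path, so it is active.
Path 4: V1 → V7 ← V2 → V4
  V7 is a collider here and neither V7 nor any of its descendants is conditioned on, so the collider stays closed — the path is blocked at V7.
Path 5: V1 → V7 ← V6 ← V0 → V5 ← V4
  V7 is a collider here and neither V7 nor any of its descendants is conditioned on, so the collider stays closed — the path is blocked at V7.
Path 6: V1 → V7 ← V6 ← V0 → V4
  V7 is a collider here and neither V7 nor any of its descendants is conditioned on, so the collider stays closed — the path is blocked at V7.
Because an active path exists, V1 and V4 are not d-separated.

No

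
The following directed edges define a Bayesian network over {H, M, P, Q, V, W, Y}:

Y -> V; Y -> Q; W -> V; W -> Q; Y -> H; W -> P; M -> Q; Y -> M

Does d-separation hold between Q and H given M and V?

We examine all 3 paths between Q and H:
Path 1: Q ← M ← Y → H
  M is a chain here and M is conditioned on, so the path is blocked at M.
Path 2: Q ← W → V ← Y → H
  W is a fork and W is not conditioned on; V is a collider and V is conditioned on, which opens it; Y is a fork and Y is not conditioned on — no node blocks this path, so it is active.
Path 3: Q ← Y → H
  Y is a fork and Y is not conditioned on — no node blocks this path, so it is active.
At least one path is unblocked, so d-separation fails.

No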